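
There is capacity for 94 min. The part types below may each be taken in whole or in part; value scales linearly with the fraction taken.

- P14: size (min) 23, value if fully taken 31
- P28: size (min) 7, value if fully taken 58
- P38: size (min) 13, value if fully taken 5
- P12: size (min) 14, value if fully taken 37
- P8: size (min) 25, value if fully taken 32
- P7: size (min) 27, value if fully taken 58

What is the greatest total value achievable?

213.44

Rank by value-to-size ratio: P28 58/7≈8.29, P12 37/14≈2.64, P7 58/27≈2.15, P14 31/23≈1.35, P8 32/25≈1.28, P38 5/13≈0.385.
All 7 min of P28 fit (value 58) — 87 remain.
All 14 min of P12 fit (value 37) — 73 remain.
All 27 min of P7 fit (value 58) — 46 remain.
Take all of P14 (23 min, value 31) — 23 min left.
23 min left: a 23/25 share of P8 gives 32×23/25 = 29.44.
Total value = 213.44.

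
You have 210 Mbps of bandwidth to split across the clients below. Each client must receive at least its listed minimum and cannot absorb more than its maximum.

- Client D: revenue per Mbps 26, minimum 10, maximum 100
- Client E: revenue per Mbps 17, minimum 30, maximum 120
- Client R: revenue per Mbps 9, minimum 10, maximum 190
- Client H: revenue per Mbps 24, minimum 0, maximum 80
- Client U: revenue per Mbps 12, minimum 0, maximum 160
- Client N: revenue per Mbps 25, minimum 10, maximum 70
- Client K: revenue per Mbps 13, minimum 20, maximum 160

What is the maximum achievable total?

4710

Meeting every minimum uses 10+30+10+0+0+10+20 = 80 Mbps, leaving 130.
Rank by revenue per Mbps: Client D 26 > Client N 25 > Client H 24 > Client E 17 > Client K 13 > Client U 12 > Client R 9.
Client D takes 90 more to reach its cap of 100 → 40 left.
Only 40 left; Client N takes them to reach 50.
Total = 26×100 + 17×30 + 9×10 + 25×50 + 13×20 = 4710.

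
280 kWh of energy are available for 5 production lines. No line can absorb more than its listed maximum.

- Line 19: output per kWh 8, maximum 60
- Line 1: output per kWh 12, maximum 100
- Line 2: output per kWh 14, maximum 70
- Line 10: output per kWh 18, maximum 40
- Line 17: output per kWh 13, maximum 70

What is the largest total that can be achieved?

Order the production lines by output per kWh: Line 10 18 > Line 2 14 > Line 17 13 > Line 1 12 > Line 19 8.
Line 10 takes 40 to reach its cap of 40 ; 240 left.
Line 2: +70 to 70 (cap) ; 170 left.
Line 17: +70 to 70 (cap) ; 100 left.
Give Line 1 100 to hit its cap of 100 ; 0 left.
Total = 12×100 + 14×70 + 18×40 + 13×70 = 3810.

3810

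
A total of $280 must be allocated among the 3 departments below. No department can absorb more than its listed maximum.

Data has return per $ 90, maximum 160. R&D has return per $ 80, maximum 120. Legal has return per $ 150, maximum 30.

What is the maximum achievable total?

Order the departments by return per $: Legal 150 > Data 90 > R&D 80.
Give Legal 30 to hit its cap of 30 → 250 left.
Data takes 160 to reach its cap of 160 → 90 left.
R&D has room for 120 but only 90 remain, so it gets 90.
Total = 90×160 + 80×90 + 150×30 = 26100.

26100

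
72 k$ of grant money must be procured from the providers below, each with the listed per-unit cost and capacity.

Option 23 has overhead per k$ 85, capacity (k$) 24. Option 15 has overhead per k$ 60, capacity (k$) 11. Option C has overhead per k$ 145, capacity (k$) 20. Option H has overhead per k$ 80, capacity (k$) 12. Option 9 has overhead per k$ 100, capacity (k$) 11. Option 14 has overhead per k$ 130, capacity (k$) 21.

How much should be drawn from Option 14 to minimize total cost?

14

Use providers in increasing cost order.
Option 15 at 60: take all 11 k$ → 61 still needed.
Option H at 80: take all 12 k$ → 49 still needed.
Take 24 from Option 23 at 85 → need 25 more.
Take 11 from Option 9 at 100 → need 14 more.
Option 14 at 130: take 14 of its 21 → requirement met.
Option C: unused.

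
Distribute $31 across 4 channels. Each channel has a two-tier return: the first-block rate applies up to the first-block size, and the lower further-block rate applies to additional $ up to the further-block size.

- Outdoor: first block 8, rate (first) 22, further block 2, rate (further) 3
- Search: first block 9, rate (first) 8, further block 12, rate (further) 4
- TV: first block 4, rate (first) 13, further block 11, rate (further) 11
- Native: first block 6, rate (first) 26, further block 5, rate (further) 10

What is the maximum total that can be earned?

Order all 8 blocks by rate: Native/tier1 26 > Outdoor/tier1 22 > TV/tier1 13 > TV/tier2 11 > Native/tier2 10 > Search/tier1 8 > Search/tier2 4 > Outdoor/tier2 3.
Native/tier1 (26): +6 — 25 left.
Fill Outdoor tier1 block (8 at 22) — 17 left.
Fill TV tier1 block (4 at 13) — 13 left.
Fill TV tier2 block (11 at 11) — 2 left.
Native tier2 at 10: only 2 left, fill 2.
Total = 26×6 + 22×8 + 13×4 + 11×11 + 10×2 = 525.

525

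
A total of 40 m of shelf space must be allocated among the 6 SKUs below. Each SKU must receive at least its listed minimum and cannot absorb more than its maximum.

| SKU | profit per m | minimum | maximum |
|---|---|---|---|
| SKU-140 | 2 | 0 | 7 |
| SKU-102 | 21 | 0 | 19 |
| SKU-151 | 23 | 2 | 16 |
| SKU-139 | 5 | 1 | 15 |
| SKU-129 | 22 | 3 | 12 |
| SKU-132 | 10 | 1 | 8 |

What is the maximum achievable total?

Meeting every minimum uses 0+0+2+1+3+1 = 7 m, leaving 33.
Rank by profit per m: SKU-151 23 > SKU-129 22 > SKU-102 21 > SKU-132 10 > SKU-139 5 > SKU-140 2.
Give SKU-151 14 more to hit its cap of 16 → 19 left.
SKU-129: +9 to 12 (cap) → 10 left.
Only 10 left; SKU-102 takes them to reach 10.
Total = 21×10 + 23×16 + 5×1 + 22×12 + 10×1 = 857.

857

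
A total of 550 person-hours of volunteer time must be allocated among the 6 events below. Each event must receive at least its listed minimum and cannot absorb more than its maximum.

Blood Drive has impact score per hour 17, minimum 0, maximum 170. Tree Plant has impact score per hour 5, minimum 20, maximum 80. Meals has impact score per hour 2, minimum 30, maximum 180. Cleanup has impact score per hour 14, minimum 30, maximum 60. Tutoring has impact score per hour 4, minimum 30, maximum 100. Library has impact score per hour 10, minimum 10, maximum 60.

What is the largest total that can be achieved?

Meeting every minimum uses 0+20+30+30+30+10 = 120 person-hours, leaving 430.
Rank by impact score per hour: Blood Drive 17 > Cleanup 14 > Library 10 > Tree Plant 5 > Tutoring 4 > Meals 2.
Blood Drive: +170 to 170 (cap) ; 260 left.
Cleanup: +30 to 60 (cap) ; 230 left.
Give Library 50 more to hit its cap of 60 ; 180 left.
Tree Plant takes 60 more to reach its cap of 80 ; 120 left.
Tutoring: +70 to 100 (cap) ; 50 left.
Meals has room for 150 more but only 50 remain, so it gets 80.
Total = 17×170 + 5×80 + 2×80 + 14×60 + 4×100 + 10×60 = 5290.

5290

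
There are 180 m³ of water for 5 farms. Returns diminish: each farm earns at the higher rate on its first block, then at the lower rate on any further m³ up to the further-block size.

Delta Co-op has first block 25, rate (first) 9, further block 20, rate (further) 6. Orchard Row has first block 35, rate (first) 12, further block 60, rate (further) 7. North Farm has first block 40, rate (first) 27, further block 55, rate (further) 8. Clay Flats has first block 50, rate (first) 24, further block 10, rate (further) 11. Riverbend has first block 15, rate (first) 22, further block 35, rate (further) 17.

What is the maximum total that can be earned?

3680

Order all 10 blocks by rate: North Farm/first 27 > Clay Flats/first 24 > Riverbend/first 22 > Riverbend/second 17 > Orchard Row/first 12 > Clay Flats/second 11 > Delta Co-op/first 9 > North Farm/second 8 > Orchard Row/second 7 > Delta Co-op/second 6.
North Farm/first (27): +40 — 140 left.
Clay Flats first at 24: fill all 50 — 90 left.
Riverbend first at 22: fill all 15 — 75 left.
Riverbend/second (17): +35 — 40 left.
Fill Orchard Row first block (35 at 12) — 5 left.
Clay Flats/second: +5 of 10 at 11; pool empty.
Total = 27×40 + 24×50 + 22×15 + 17×35 + 12×35 + 11×5 = 3680.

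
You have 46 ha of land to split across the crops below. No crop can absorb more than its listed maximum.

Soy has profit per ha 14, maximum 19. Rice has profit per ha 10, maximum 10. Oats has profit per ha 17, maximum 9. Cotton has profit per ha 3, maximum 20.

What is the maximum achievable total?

543

Order the crops by profit per ha: Oats 17 > Soy 14 > Rice 10 > Cotton 3.
Oats: +9 to 9 (cap) ; 37 left.
Soy takes 19 to reach its cap of 19 ; 18 left.
Give Rice 10 to hit its cap of 10 ; 8 left.
Cotton has room for 20 but only 8 remain, so it gets 8.
Total = 14×19 + 10×10 + 17×9 + 3×8 = 543.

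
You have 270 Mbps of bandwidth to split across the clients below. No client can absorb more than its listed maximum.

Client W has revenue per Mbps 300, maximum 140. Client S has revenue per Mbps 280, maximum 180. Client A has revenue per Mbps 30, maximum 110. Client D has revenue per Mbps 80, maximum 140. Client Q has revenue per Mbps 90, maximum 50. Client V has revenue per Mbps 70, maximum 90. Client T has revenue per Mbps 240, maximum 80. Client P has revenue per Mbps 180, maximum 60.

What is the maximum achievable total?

Highest revenue per Mbps first: Client W 300 > Client S 280 > Client T 240 > Client P 180 > Client Q 90 > Client D 80 > Client V 70 > Client A 30.
Client W takes 140 to reach its cap of 140 ; 130 left.
Only 130 left; Client S takes them to reach 130.
Total = 300×140 + 280×130 = 78400.

78400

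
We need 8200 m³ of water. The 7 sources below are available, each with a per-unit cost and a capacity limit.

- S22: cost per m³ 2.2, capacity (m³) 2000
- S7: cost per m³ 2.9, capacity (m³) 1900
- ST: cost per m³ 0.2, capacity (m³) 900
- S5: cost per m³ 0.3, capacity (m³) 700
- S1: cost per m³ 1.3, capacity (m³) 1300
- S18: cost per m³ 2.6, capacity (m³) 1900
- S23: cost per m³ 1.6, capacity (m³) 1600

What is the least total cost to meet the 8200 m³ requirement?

Use sources in increasing cost order.
Take 900 from ST at 0.2 → need 7300 more.
S5 at 0.3: take all 700 m³ → 6600 still needed.
S1 at 1.3: take all 1300 m³ → 5300 still needed.
Take 1600 from S23 at 1.6 → need 3700 more.
Take 2000 from S22 at 2.2 → need 1700 more.
Take 1700 from S18 at 2.6 to finish.
S7: unused.
Cost = 900×0.2 + 700×0.3 + 1300×1.3 + 1600×1.6 + 2000×2.2 + 1700×2.6 = 13460.

13460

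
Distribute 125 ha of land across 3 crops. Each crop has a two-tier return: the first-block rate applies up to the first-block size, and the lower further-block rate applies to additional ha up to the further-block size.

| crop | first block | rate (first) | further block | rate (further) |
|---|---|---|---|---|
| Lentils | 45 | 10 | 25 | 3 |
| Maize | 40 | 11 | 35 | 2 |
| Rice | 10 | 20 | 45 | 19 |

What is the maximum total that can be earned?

Order all 6 blocks by rate: Rice/T1 20 > Rice/T2 19 > Maize/T1 11 > Lentils/T1 10 > Lentils/T2 3 > Maize/T2 2.
Rice/T1 (20): +10 → 115 left.
Rice T2 at 19: fill all 45 → 70 left.
Maize/T1 (11): +40 → 30 left.
Lentils T1 at 10: only 30 left, fill 30.
Total = 20×10 + 19×45 + 11×40 + 10×30 = 1795.

1795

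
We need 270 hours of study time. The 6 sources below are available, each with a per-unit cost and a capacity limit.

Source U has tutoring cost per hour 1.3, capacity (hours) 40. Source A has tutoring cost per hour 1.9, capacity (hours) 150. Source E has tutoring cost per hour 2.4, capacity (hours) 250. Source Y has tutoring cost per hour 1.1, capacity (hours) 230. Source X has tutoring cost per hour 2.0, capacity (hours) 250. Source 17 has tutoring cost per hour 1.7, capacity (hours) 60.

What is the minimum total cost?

305

Cheapest first:
Source Y (1.1): use full 230 — 40 hours to go.
Source U at 1.3: take all 40 hours — 0 still needed.
Source 17, Source A, Source X, Source E: unused.
Cost = 230×1.1 + 40×1.3 = 305.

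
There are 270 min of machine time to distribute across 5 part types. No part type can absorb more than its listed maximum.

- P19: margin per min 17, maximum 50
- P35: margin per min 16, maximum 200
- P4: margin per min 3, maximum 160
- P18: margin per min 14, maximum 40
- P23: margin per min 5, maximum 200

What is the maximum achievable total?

4330

Order the part types by margin per min: P19 17 > P35 16 > P18 14 > P23 5 > P4 3.
P19: +50 to 50 (cap) → 220 left.
P35 takes 200 to reach its cap of 200 → 20 left.
Only 20 left; P18 takes them to reach 20.
Total = 17×50 + 16×200 + 14×20 = 4330.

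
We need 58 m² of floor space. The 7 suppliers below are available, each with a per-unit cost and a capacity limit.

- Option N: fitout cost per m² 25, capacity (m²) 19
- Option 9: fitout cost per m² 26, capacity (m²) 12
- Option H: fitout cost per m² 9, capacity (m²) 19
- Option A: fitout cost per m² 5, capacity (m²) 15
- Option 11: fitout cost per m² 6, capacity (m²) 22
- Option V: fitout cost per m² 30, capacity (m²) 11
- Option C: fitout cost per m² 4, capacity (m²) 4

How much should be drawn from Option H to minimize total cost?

17

Fill from the cheapest supplier first.
Option C at 4: take all 4 m² — 54 still needed.
Option A at 5: take all 15 m² — 39 still needed.
Take 22 from Option 11 at 6 — need 17 more.
Take 17 from Option H at 9 to finish.
Option N, Option 9, Option V: unused.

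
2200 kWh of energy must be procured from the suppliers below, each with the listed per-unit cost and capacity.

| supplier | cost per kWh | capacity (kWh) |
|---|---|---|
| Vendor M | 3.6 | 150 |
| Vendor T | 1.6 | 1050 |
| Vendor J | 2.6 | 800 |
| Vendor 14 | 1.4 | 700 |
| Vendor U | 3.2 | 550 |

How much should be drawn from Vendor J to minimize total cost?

450

Use suppliers in increasing cost order.
Vendor 14 at 1.4: take all 700 kWh ; 1500 still needed.
Vendor T at 1.6: take all 1050 kWh ; 450 still needed.
Vendor J at 2.6: take 450 of its 800 ; requirement met.
Vendor U, Vendor M: unused.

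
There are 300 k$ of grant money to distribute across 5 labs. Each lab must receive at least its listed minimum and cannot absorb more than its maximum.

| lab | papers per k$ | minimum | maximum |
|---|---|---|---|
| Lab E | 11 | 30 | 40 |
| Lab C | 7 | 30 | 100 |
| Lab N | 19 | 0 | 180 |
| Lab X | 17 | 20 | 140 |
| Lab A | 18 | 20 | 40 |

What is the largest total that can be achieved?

5020

Meeting every minimum uses 30+30+0+20+20 = 100 k$, leaving 200.
Order the labs by papers per k$: Lab N 19 > Lab A 18 > Lab X 17 > Lab E 11 > Lab C 7.
Give Lab N 180 more to hit its cap of 180 → 20 left.
Give Lab A 20 more to hit its cap of 40 → 0 left.
Total = 11×30 + 7×30 + 19×180 + 17×20 + 18×40 = 5020.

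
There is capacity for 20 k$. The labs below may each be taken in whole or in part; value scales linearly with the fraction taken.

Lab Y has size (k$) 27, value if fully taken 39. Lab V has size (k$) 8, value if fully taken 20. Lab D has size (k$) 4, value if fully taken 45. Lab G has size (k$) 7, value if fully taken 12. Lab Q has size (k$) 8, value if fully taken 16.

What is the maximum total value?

81

Rank by value-to-size ratio: Lab D 45/4≈11.2, Lab V 20/8≈2.5, Lab Q 16/8≈2, Lab G 12/7≈1.71, Lab Y 39/27≈1.44.
All 4 k$ of Lab D fit (value 45) → 16 remain.
Take all of Lab V (8 k$, value 20) → 8 k$ left.
All 8 k$ of Lab Q fit (value 16) → 0 remain.
Total value = 81.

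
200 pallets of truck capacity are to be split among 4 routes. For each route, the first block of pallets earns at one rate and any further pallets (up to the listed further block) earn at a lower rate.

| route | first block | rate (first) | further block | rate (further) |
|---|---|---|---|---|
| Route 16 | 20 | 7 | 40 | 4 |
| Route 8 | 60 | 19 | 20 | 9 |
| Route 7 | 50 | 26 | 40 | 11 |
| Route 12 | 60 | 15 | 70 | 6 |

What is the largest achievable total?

3670

Treat each block as its own option and order by rate: Route 7/tier1 26 > Route 8/tier1 19 > Route 12/tier1 15 > Route 7/tier2 11 > Route 8/tier2 9 > Route 16/tier1 7 > Route 12/tier2 6 > Route 16/tier2 4.
Route 7/tier1 (26): +50 ; 150 left.
Fill Route 8 tier1 block (60 at 19) ; 90 left.
Fill Route 12 tier1 block (60 at 15) ; 30 left.
30 remain; put them into Route 7 tier2 at 11.
Total = 26×50 + 19×60 + 15×60 + 11×30 = 3670.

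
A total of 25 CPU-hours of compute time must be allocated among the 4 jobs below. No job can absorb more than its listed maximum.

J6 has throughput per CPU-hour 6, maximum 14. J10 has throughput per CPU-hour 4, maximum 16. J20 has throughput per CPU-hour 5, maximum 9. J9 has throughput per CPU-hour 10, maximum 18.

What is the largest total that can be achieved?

222

Rank by throughput per CPU-hour: J9 10 > J6 6 > J20 5 > J10 4.
Give J9 18 to hit its cap of 18 → 7 left.
J6: +7 (room for 14) → 7. Pool exhausted.
Total = 6×7 + 10×18 = 222.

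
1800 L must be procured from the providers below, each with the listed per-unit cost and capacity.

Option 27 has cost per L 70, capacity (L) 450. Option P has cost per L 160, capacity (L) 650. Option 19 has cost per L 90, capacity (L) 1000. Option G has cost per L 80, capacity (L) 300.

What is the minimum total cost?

Cheapest first:
Option 27 at 70: take all 450 L → 1350 still needed.
Option G at 80: take all 300 L → 1050 still needed.
Option 19 (90): use full 1000 → 50 L to go.
Option P (160): take the remaining 50 → done.
Cost = 450×70 + 300×80 + 1000×90 + 50×160 = 153500.

153500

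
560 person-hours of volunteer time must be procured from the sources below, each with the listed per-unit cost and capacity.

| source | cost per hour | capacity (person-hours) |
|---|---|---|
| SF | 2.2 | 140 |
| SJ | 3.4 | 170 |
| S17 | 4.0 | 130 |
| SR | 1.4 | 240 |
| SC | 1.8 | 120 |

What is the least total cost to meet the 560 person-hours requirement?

1064

Use sources in increasing cost order.
Take 240 from SR at 1.4 ; need 320 more.
Take 120 from SC at 1.8 ; need 200 more.
SF (2.2): use full 140 ; 60 person-hours to go.
SJ at 3.4: take 60 of its 170 ; requirement met.
S17: unused.
Cost = 240×1.4 + 120×1.8 + 140×2.2 + 60×3.4 = 1064.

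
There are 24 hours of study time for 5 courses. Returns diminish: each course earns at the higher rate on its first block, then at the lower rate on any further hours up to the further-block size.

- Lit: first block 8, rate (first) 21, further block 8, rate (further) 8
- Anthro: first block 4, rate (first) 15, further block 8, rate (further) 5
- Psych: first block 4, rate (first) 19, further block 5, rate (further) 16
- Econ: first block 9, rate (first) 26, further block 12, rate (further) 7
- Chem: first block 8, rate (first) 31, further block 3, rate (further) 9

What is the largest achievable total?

629

Treat each block as its own option and order by rate: Chem/T1 31 > Econ/T1 26 > Lit/T1 21 > Psych/T1 19 > Psych/T2 16 > Anthro/T1 15 > Chem/T2 9 > Lit/T2 8 > Econ/T2 7 > Anthro/T2 5.
Chem T1 at 31: fill all 8 → 16 left.
Fill Econ T1 block (9 at 26) → 7 left.
Lit T1 at 21: only 7 left, fill 7.
Total = 31×8 + 26×9 + 21×7 = 629.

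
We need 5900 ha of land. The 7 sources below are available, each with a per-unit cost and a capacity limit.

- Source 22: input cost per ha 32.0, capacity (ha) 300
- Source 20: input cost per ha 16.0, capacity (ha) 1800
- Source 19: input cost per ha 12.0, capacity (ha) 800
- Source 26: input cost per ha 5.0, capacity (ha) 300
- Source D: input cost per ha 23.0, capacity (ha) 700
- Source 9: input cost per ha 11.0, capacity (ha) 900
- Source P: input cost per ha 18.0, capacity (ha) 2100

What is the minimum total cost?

Fill from the cheapest source first.
Source 26 (5.0): use full 300 — 5600 ha to go.
Source 9 (11.0): use full 900 — 4700 ha to go.
Source 19 at 12.0: take all 800 ha — 3900 still needed.
Source 20 at 16.0: take all 1800 ha — 2100 still needed.
Take 2100 from Source P at 18.0 — need 0 more.
Source D, Source 22: unused.
Cost = 300×5.0 + 900×11.0 + 800×12.0 + 1800×16.0 + 2100×18.0 = 87600.

87600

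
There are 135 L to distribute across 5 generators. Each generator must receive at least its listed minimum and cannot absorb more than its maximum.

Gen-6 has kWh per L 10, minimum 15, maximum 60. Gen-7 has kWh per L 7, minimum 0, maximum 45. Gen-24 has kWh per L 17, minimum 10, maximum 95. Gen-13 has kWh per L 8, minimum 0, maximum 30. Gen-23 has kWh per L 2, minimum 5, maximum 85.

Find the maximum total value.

1975

Meeting every minimum uses 15+0+10+0+5 = 30 L, leaving 105.
Highest kWh per L first: Gen-24 17 > Gen-6 10 > Gen-13 8 > Gen-7 7 > Gen-23 2.
Gen-24: +85 to 95 (cap) — 20 left.
Gen-6 has room for 45 more but only 20 remain, so it gets 35.
Total = 10×35 + 17×95 + 2×5 = 1975.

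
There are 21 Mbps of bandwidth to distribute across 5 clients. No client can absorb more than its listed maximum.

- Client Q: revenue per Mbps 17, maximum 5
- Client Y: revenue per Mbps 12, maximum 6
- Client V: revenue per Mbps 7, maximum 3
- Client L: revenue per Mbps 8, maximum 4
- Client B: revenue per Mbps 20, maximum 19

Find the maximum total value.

Rank by revenue per Mbps: Client B 20 > Client Q 17 > Client Y 12 > Client L 8 > Client V 7.
Client B takes 19 to reach its cap of 19 ; 2 left.
Client Q has room for 5 but only 2 remain, so it gets 2.
Total = 17×2 + 20×19 = 414.

414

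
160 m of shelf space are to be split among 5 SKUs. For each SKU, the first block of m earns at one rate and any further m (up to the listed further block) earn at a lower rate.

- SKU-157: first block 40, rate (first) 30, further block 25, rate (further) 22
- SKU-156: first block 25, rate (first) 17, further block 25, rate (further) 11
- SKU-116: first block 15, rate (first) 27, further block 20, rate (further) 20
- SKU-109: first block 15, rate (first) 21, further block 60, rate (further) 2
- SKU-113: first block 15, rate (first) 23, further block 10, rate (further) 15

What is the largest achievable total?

Treat each block as its own option and order by rate: SKU-157/T1 30 > SKU-116/T1 27 > SKU-113/T1 23 > SKU-157/T2 22 > SKU-109/T1 21 > SKU-116/T2 20 > SKU-156/T1 17 > SKU-113/T2 15 > SKU-156/T2 11 > SKU-109/T2 2.
Fill SKU-157 T1 block (40 at 30) — 120 left.
SKU-116/T1 (27): +15 — 105 left.
SKU-113 T1 at 23: fill all 15 — 90 left.
SKU-157 T2 at 22: fill all 25 — 65 left.
Fill SKU-109 T1 block (15 at 21) — 50 left.
Fill SKU-116 T2 block (20 at 20) — 30 left.
SKU-156 T1 at 17: fill all 25 — 5 left.
SKU-113/T2: +5 of 10 at 15; pool empty.
Total = 30×40 + 27×15 + 23×15 + 22×25 + 21×15 + 20×20 + 17×25 + 15×5 = 3715.

3715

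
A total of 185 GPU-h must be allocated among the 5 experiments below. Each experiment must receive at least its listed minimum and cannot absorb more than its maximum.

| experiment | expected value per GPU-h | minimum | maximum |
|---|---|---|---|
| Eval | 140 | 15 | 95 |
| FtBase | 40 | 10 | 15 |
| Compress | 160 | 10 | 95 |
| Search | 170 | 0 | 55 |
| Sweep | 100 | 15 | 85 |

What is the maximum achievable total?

Meeting every minimum uses 15+10+10+0+15 = 50 GPU-h, leaving 135.
Highest expected value per GPU-h first: Search 170 > Compress 160 > Eval 140 > Sweep 100 > FtBase 40.
Search: +55 to 55 (cap) → 80 left.
Compress has room for 85 more but only 80 remain, so it gets 90.
Total = 140×15 + 40×10 + 160×90 + 170×55 + 100×15 = 27750.

27750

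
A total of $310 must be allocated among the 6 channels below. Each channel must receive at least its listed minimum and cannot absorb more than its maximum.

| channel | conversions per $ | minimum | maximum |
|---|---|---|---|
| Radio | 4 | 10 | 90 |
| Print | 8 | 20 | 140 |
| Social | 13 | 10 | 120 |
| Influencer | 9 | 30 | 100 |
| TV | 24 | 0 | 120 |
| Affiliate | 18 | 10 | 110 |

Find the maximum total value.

5590

Meeting every minimum uses 10+20+10+30+0+10 = 80 $, leaving 230.
Rank by conversions per $: TV 24 > Affiliate 18 > Social 13 > Influencer 9 > Print 8 > Radio 4.
TV: +120 to 120 (cap) ; 110 left.
Affiliate takes 100 more to reach its cap of 110 ; 10 left.
Social: +10 (room for 110) → 20. Pool exhausted.
Total = 4×10 + 8×20 + 13×20 + 9×30 + 24×120 + 18×110 = 5590.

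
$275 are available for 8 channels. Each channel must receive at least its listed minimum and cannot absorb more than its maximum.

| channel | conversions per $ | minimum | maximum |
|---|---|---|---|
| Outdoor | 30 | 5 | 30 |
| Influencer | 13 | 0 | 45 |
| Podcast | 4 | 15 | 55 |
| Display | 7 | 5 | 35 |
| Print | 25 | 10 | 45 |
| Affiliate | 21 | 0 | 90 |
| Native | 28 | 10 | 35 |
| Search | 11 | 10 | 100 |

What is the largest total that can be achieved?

Meeting every minimum uses 5+0+15+5+10+0+10+10 = 55 $, leaving 220.
Order the channels by conversions per $: Outdoor 30 > Native 28 > Print 25 > Affiliate 21 > Influencer 13 > Search 11 > Display 7 > Podcast 4.
Outdoor takes 25 more to reach its cap of 30 — 195 left.
Native takes 25 more to reach its cap of 35 — 170 left.
Print takes 35 more to reach its cap of 45 — 135 left.
Affiliate takes 90 more to reach its cap of 90 — 45 left.
Influencer: +45 to 45 (cap) — 0 left.
Total = 30×30 + 13×45 + 4×15 + 7×5 + 25×45 + 21×90 + 28×35 + 11×10 = 5685.

5685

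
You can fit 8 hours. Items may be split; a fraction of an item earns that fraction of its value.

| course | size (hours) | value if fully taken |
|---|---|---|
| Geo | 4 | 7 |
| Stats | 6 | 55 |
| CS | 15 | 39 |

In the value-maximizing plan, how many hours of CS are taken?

Best value per unit of size first: Stats 55/6≈9.17, CS 39/15≈2.6, Geo 7/4≈1.75.
Take all of Stats (6 hours, value 55) → 2 hours left.
2 hours left: a 2/15 share of CS gives 39×2/15 = 5.2.

2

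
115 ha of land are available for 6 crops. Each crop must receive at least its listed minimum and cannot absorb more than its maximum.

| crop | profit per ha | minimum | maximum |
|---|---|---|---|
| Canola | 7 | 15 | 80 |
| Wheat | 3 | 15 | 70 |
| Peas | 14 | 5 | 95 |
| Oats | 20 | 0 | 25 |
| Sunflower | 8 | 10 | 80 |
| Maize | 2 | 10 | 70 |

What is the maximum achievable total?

1310

Meeting every minimum uses 15+15+5+0+10+10 = 55 ha, leaving 60.
Rank by profit per ha: Oats 20 > Peas 14 > Sunflower 8 > Canola 7 > Wheat 3 > Maize 2.
Oats takes 25 more to reach its cap of 25 → 35 left.
Only 35 left; Peas takes them to reach 40.
Total = 7×15 + 3×15 + 14×40 + 20×25 + 8×10 + 2×10 = 1310.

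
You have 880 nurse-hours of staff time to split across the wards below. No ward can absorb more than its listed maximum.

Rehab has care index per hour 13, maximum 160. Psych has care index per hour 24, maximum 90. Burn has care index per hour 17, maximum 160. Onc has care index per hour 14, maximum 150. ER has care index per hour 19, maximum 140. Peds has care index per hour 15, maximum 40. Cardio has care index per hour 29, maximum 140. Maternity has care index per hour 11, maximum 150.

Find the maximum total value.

Order the wards by care index per hour: Cardio 29 > Psych 24 > ER 19 > Burn 17 > Peds 15 > Onc 14 > Rehab 13 > Maternity 11.
Cardio: +140 to 140 (cap) ; 740 left.
Psych: +90 to 90 (cap) ; 650 left.
ER takes 140 to reach its cap of 140 ; 510 left.
Burn: +160 to 160 (cap) ; 350 left.
Peds takes 40 to reach its cap of 40 ; 310 left.
Onc: +150 to 150 (cap) ; 160 left.
Rehab takes 160 to reach its cap of 160 ; 0 left.
Total = 13×160 + 24×90 + 17×160 + 14×150 + 19×140 + 15×40 + 29×140 = 16380.

16380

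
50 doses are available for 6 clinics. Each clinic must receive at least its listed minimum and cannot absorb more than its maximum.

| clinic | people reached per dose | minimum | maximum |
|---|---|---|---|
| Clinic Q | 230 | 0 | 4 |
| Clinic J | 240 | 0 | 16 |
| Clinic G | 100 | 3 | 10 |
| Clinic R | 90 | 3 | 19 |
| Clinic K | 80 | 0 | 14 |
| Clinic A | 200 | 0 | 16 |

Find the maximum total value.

Meeting every minimum uses 0+0+3+3+0+0 = 6 doses, leaving 44.
Order the clinics by people reached per dose: Clinic J 240 > Clinic Q 230 > Clinic A 200 > Clinic G 100 > Clinic R 90 > Clinic K 80.
Give Clinic J 16 more to hit its cap of 16 ; 28 left.
Clinic Q takes 4 more to reach its cap of 4 ; 24 left.
Clinic A takes 16 more to reach its cap of 16 ; 8 left.
Clinic G takes 7 more to reach its cap of 10 ; 1 left.
Clinic R has room for 16 more but only 1 remain, so it gets 4.
Total = 230×4 + 240×16 + 100×10 + 90×4 + 200×16 = 9320.

9320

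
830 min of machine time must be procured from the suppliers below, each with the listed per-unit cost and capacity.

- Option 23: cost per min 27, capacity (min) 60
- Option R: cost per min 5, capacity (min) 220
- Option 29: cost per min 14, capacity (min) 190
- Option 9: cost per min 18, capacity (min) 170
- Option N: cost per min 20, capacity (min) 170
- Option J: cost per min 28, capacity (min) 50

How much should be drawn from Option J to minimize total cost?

Fill from the cheapest supplier first.
Option R (5): use full 220 ; 610 min to go.
Option 29 (14): use full 190 ; 420 min to go.
Option 9 at 18: take all 170 min ; 250 still needed.
Option N (20): use full 170 ; 80 min to go.
Option 23 at 27: take all 60 min ; 20 still needed.
Take 20 from Option J at 28 to finish.

20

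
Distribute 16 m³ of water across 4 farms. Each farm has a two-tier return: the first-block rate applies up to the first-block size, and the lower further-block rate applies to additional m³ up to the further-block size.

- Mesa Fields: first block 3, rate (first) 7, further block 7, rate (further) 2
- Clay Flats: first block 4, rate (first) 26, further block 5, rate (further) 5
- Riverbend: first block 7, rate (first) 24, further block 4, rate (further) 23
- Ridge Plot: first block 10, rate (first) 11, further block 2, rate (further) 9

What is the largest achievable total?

375

Rank every tier by rate: Clay Flats/first 26 > Riverbend/first 24 > Riverbend/second 23 > Ridge Plot/first 11 > Ridge Plot/second 9 > Mesa Fields/first 7 > Clay Flats/second 5 > Mesa Fields/second 2.
Clay Flats/first (26): +4 → 12 left.
Fill Riverbend first block (7 at 24) → 5 left.
Riverbend/second (23): +4 → 1 left.
Ridge Plot/first: +1 of 10 at 11; pool empty.
Total = 26×4 + 24×7 + 23×4 + 11×1 = 375.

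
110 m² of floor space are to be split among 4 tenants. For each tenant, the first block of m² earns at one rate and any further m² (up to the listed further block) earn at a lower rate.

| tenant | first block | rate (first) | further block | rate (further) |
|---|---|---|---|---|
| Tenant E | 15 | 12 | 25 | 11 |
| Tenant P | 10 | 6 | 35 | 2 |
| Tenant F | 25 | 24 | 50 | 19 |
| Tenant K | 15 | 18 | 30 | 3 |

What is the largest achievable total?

Treat each block as its own option and order by rate: Tenant F/first 24 > Tenant F/second 19 > Tenant K/first 18 > Tenant E/first 12 > Tenant E/second 11 > Tenant P/first 6 > Tenant K/second 3 > Tenant P/second 2.
Tenant F first at 24: fill all 25 — 85 left.
Fill Tenant F second block (50 at 19) — 35 left.
Tenant K/first (18): +15 — 20 left.
Fill Tenant E first block (15 at 12) — 5 left.
Tenant E second at 11: only 5 left, fill 5.
Total = 24×25 + 19×50 + 18×15 + 12×15 + 11×5 = 2055.

2055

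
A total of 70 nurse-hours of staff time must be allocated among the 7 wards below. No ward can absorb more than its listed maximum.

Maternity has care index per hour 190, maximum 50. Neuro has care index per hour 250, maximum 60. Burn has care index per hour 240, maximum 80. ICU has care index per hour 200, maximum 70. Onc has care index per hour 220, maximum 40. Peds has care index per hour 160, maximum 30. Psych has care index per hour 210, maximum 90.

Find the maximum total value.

17400

Rank by care index per hour: Neuro 250 > Burn 240 > Onc 220 > Psych 210 > ICU 200 > Maternity 190 > Peds 160.
Neuro: +60 to 60 (cap) ; 10 left.
Only 10 left; Burn takes them to reach 10.
Total = 250×60 + 240×10 = 17400.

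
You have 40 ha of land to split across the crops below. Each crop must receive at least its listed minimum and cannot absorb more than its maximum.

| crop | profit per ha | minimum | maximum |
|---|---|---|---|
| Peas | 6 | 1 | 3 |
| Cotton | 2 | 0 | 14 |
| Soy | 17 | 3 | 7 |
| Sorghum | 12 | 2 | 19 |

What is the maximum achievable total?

387

Meeting every minimum uses 1+0+3+2 = 6 ha, leaving 34.
Rank by profit per ha: Soy 17 > Sorghum 12 > Peas 6 > Cotton 2.
Soy: +4 to 7 (cap) — 30 left.
Sorghum takes 17 more to reach its cap of 19 — 13 left.
Peas: +2 to 3 (cap) — 11 left.
Cotton: +11 (room for 14) → 11. Pool exhausted.
Total = 6×3 + 2×11 + 17×7 + 12×19 = 387.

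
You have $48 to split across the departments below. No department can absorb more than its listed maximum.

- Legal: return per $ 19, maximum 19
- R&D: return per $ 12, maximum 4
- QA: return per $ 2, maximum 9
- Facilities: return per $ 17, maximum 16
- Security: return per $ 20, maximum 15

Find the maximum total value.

Highest return per $ first: Security 20 > Legal 19 > Facilities 17 > R&D 12 > QA 2.
Security takes 15 to reach its cap of 15 — 33 left.
Legal: +19 to 19 (cap) — 14 left.
Facilities: +14 (room for 16) → 14. Pool exhausted.
Total = 19×19 + 17×14 + 20×15 = 899.

899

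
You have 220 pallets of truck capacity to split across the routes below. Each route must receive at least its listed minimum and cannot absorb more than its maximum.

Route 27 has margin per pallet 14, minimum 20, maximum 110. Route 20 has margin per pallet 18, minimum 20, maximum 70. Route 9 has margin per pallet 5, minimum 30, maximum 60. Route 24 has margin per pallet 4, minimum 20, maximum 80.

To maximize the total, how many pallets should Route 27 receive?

100

Meeting every minimum uses 20+20+30+20 = 90 pallets, leaving 130.
Rank by margin per pallet: Route 20 18 > Route 27 14 > Route 9 5 > Route 24 4.
Route 20: +50 to 70 (cap) → 80 left.
Only 80 left; Route 27 takes them to reach 100.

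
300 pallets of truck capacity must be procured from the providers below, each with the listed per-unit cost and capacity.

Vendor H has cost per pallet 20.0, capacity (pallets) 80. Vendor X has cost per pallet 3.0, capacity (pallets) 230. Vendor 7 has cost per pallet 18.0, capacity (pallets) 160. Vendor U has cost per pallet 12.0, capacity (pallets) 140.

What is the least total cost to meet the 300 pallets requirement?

Use providers in increasing cost order.
Vendor X (3.0): use full 230 — 70 pallets to go.
Vendor U (12.0): take the remaining 70 — done.
Vendor 7, Vendor H: unused.
Cost = 230×3.0 + 70×12.0 = 1530.

1530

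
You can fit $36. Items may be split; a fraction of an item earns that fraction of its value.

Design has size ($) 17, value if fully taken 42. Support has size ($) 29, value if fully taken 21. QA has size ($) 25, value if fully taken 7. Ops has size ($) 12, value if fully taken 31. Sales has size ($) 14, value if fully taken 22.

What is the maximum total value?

Best value per unit of size first: Ops 31/12≈2.58, Design 42/17≈2.47, Sales 22/14≈1.57, Support 21/29≈0.724, QA 7/25≈0.28.
Ops: take in full, 12 $ for value 31 — 24 left.
Design: take in full, 17 $ for value 42 — 7 left.
Fill the last 7 $ with part of Sales: 7/14 of it earns 11.
Total value = 84.

84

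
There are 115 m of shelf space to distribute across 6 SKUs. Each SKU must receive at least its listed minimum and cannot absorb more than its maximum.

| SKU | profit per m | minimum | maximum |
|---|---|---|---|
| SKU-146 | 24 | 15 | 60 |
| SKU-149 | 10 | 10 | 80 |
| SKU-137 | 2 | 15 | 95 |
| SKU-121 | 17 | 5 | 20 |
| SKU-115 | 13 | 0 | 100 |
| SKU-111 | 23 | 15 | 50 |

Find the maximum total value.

Meeting every minimum uses 15+10+15+5+0+15 = 60 m, leaving 55.
Order the SKUs by profit per m: SKU-146 24 > SKU-111 23 > SKU-121 17 > SKU-115 13 > SKU-149 10 > SKU-137 2.
Give SKU-146 45 more to hit its cap of 60 ; 10 left.
SKU-111: +10 (room for 35) → 25. Pool exhausted.
Total = 24×60 + 10×10 + 2×15 + 17×5 + 23×25 = 2230.

2230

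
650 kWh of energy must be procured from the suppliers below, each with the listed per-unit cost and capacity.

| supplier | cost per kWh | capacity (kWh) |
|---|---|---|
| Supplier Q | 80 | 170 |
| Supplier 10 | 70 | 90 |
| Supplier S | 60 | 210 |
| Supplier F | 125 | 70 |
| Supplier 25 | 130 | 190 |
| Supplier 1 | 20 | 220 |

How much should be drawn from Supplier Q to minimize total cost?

Use suppliers in increasing cost order.
Supplier 1 at 20: take all 220 kWh ; 430 still needed.
Take 210 from Supplier S at 60 ; need 220 more.
Supplier 10 at 70: take all 90 kWh ; 130 still needed.
Supplier Q at 80: take 130 of its 170 ; requirement met.
Supplier F, Supplier 25: unused.

130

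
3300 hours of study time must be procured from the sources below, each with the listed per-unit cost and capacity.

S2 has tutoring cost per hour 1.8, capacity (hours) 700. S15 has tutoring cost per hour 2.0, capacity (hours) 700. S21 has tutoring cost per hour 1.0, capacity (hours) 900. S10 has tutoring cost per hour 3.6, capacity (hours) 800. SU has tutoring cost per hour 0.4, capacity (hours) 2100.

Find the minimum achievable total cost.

Fill from the cheapest source first.
SU (0.4): use full 2100 ; 1200 hours to go.
S21 at 1.0: take all 900 hours ; 300 still needed.
S2 at 1.8: take 300 of its 700 ; requirement met.
S15, S10: unused.
Cost = 2100×0.4 + 900×1.0 + 300×1.8 = 2280.

2280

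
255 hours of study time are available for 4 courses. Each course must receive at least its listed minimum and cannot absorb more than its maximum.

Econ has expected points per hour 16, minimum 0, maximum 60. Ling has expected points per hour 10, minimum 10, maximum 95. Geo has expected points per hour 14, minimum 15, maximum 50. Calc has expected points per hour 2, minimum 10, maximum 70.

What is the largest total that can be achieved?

Meeting every minimum uses 0+10+15+10 = 35 hours, leaving 220.
Rank by expected points per hour: Econ 16 > Geo 14 > Ling 10 > Calc 2.
Econ takes 60 more to reach its cap of 60 — 160 left.
Give Geo 35 more to hit its cap of 50 — 125 left.
Give Ling 85 more to hit its cap of 95 — 40 left.
Calc: +40 (room for 60) → 50. Pool exhausted.
Total = 16×60 + 10×95 + 14×50 + 2×50 = 2710.

2710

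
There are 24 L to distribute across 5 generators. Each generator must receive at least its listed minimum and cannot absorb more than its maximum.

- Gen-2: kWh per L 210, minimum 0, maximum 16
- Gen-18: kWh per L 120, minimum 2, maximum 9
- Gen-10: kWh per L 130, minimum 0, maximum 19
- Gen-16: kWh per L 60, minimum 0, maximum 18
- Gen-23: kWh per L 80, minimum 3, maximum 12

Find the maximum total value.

Meeting every minimum uses 0+2+0+0+3 = 5 L, leaving 19.
Highest kWh per L first: Gen-2 210 > Gen-10 130 > Gen-18 120 > Gen-23 80 > Gen-16 60.
Gen-2 takes 16 more to reach its cap of 16 → 3 left.
Gen-10: +3 (room for 19) → 3. Pool exhausted.
Total = 210×16 + 120×2 + 130×3 + 80×3 = 4230.

4230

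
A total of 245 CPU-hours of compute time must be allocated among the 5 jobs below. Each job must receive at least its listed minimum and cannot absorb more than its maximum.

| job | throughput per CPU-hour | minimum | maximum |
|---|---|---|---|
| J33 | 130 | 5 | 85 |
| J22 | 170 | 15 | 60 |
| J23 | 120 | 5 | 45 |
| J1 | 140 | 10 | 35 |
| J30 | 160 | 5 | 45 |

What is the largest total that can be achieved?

Meeting every minimum uses 5+15+5+10+5 = 40 CPU-hours, leaving 205.
Order the jobs by throughput per CPU-hour: J22 170 > J30 160 > J1 140 > J33 130 > J23 120.
Give J22 45 more to hit its cap of 60 — 160 left.
J30: +40 to 45 (cap) — 120 left.
Give J1 25 more to hit its cap of 35 — 95 left.
Give J33 80 more to hit its cap of 85 — 15 left.
J23 has room for 40 more but only 15 remain, so it gets 20.
Total = 130×85 + 170×60 + 120×20 + 140×35 + 160×45 = 35750.

35750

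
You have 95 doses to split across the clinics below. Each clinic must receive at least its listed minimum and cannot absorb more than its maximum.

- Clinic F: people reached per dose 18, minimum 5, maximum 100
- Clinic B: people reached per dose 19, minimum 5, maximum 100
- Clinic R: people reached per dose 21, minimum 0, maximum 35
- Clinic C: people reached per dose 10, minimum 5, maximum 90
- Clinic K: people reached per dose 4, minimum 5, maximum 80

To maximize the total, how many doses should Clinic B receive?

45

Meeting every minimum uses 5+5+0+5+5 = 20 doses, leaving 75.
Order the clinics by people reached per dose: Clinic R 21 > Clinic B 19 > Clinic F 18 > Clinic C 10 > Clinic K 4.
Clinic R: +35 to 35 (cap) ; 40 left.
Only 40 left; Clinic B takes them to reach 45.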